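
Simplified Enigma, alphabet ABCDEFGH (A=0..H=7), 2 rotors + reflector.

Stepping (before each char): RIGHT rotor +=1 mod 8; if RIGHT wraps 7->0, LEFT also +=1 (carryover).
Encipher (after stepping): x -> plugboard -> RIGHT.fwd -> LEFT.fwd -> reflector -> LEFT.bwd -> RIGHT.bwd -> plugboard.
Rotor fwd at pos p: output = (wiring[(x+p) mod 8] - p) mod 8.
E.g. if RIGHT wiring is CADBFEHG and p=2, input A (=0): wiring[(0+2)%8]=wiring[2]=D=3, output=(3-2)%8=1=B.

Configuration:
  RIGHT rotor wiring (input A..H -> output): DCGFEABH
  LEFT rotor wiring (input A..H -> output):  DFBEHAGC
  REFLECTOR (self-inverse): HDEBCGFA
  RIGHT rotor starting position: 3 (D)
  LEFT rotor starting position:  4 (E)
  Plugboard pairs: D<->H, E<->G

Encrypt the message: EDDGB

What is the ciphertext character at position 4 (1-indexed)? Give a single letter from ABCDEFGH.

Char 1 ('E'): step: R->4, L=4; E->plug->G->R->C->L->C->refl->E->L'->B->R'->H->plug->D
Char 2 ('D'): step: R->5, L=4; D->plug->H->R->H->L->A->refl->H->L'->E->R'->B->plug->B
Char 3 ('D'): step: R->6, L=4; D->plug->H->R->C->L->C->refl->E->L'->B->R'->B->plug->B
Char 4 ('G'): step: R->7, L=4; G->plug->E->R->G->L->F->refl->G->L'->D->R'->C->plug->C

C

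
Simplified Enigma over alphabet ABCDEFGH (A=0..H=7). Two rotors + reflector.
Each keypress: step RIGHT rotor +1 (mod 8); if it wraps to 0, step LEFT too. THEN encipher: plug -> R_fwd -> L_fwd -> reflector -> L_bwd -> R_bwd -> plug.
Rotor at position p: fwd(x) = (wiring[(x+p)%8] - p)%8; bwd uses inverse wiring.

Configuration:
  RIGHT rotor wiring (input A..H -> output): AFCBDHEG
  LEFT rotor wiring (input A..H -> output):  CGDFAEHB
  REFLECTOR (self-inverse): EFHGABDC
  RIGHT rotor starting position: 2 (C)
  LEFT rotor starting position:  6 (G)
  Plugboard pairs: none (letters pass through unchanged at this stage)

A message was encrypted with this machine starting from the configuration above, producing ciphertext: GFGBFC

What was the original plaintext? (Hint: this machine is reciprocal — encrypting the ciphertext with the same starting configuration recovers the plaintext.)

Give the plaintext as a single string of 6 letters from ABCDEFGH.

Char 1 ('G'): step: R->3, L=6; G->plug->G->R->C->L->E->refl->A->L'->D->R'->E->plug->E
Char 2 ('F'): step: R->4, L=6; F->plug->F->R->B->L->D->refl->G->L'->H->R'->A->plug->A
Char 3 ('G'): step: R->5, L=6; G->plug->G->R->E->L->F->refl->B->L'->A->R'->E->plug->E
Char 4 ('B'): step: R->6, L=6; B->plug->B->R->A->L->B->refl->F->L'->E->R'->E->plug->E
Char 5 ('F'): step: R->7, L=6; F->plug->F->R->E->L->F->refl->B->L'->A->R'->G->plug->G
Char 6 ('C'): step: R->0, L->7 (L advanced); C->plug->C->R->C->L->H->refl->C->L'->A->R'->A->plug->A

Answer: EAEEGA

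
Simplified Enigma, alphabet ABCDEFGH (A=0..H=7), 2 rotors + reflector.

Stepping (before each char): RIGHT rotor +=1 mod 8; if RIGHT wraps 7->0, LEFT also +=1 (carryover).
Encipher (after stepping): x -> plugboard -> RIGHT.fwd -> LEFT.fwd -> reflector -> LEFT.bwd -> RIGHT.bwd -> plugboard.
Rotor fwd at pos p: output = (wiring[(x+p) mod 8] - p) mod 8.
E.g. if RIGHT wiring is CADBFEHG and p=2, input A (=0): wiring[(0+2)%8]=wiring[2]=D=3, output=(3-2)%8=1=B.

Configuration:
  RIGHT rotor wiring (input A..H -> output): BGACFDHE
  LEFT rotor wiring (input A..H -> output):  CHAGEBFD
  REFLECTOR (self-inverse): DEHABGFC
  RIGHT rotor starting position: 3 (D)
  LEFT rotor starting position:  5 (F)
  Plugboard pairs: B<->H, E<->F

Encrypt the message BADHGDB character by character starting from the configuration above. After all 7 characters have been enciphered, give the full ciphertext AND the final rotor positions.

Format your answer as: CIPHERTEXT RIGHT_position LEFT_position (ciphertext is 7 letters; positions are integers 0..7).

Char 1 ('B'): step: R->4, L=5; B->plug->H->R->G->L->B->refl->E->L'->A->R'->D->plug->D
Char 2 ('A'): step: R->5, L=5; A->plug->A->R->G->L->B->refl->E->L'->A->R'->H->plug->B
Char 3 ('D'): step: R->6, L=5; D->plug->D->R->A->L->E->refl->B->L'->G->R'->B->plug->H
Char 4 ('H'): step: R->7, L=5; H->plug->B->R->C->L->G->refl->F->L'->D->R'->E->plug->F
Char 5 ('G'): step: R->0, L->6 (L advanced); G->plug->G->R->H->L->D->refl->A->L'->F->R'->E->plug->F
Char 6 ('D'): step: R->1, L=6; D->plug->D->R->E->L->C->refl->H->L'->A->R'->H->plug->B
Char 7 ('B'): step: R->2, L=6; B->plug->H->R->E->L->C->refl->H->L'->A->R'->B->plug->H
Final: ciphertext=DBHFFBH, RIGHT=2, LEFT=6

Answer: DBHFFBH 2 6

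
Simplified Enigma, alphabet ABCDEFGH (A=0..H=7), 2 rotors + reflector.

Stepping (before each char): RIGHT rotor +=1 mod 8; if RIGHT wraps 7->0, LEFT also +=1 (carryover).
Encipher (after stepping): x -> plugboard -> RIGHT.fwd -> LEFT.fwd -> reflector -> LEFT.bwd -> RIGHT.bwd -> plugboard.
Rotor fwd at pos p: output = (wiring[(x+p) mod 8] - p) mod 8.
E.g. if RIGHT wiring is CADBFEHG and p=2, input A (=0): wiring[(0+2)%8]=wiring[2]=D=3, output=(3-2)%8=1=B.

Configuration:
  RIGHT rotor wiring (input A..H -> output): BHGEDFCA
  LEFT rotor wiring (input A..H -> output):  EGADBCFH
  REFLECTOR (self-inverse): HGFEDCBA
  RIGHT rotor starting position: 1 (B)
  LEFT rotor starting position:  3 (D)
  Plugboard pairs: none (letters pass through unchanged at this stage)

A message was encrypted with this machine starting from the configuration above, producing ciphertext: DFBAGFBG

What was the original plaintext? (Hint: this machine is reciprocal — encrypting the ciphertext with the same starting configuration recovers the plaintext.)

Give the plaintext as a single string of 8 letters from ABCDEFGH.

Answer: GGEEDGDE

Derivation:
Char 1 ('D'): step: R->2, L=3; D->plug->D->R->D->L->C->refl->F->L'->H->R'->G->plug->G
Char 2 ('F'): step: R->3, L=3; F->plug->F->R->G->L->D->refl->E->L'->E->R'->G->plug->G
Char 3 ('B'): step: R->4, L=3; B->plug->B->R->B->L->G->refl->B->L'->F->R'->E->plug->E
Char 4 ('A'): step: R->5, L=3; A->plug->A->R->A->L->A->refl->H->L'->C->R'->E->plug->E
Char 5 ('G'): step: R->6, L=3; G->plug->G->R->F->L->B->refl->G->L'->B->R'->D->plug->D
Char 6 ('F'): step: R->7, L=3; F->plug->F->R->E->L->E->refl->D->L'->G->R'->G->plug->G
Char 7 ('B'): step: R->0, L->4 (L advanced); B->plug->B->R->H->L->H->refl->A->L'->E->R'->D->plug->D
Char 8 ('G'): step: R->1, L=4; G->plug->G->R->H->L->H->refl->A->L'->E->R'->E->plug->E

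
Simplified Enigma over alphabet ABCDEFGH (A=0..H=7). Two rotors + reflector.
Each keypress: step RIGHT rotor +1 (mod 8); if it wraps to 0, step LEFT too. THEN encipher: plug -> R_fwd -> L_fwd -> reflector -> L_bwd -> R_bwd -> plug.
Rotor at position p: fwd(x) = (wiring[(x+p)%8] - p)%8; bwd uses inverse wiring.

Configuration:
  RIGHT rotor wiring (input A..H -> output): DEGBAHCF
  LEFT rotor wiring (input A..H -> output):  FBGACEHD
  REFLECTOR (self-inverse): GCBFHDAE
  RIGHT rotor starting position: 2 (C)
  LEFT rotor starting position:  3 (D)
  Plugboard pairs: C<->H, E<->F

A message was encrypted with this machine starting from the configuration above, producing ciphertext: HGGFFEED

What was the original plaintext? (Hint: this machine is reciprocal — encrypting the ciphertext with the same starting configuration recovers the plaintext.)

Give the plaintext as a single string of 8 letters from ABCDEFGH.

Answer: ACDBHAHC

Derivation:
Char 1 ('H'): step: R->3, L=3; H->plug->C->R->E->L->A->refl->G->L'->G->R'->A->plug->A
Char 2 ('G'): step: R->4, L=3; G->plug->G->R->C->L->B->refl->C->L'->F->R'->H->plug->C
Char 3 ('G'): step: R->5, L=3; G->plug->G->R->E->L->A->refl->G->L'->G->R'->D->plug->D
Char 4 ('F'): step: R->6, L=3; F->plug->E->R->A->L->F->refl->D->L'->H->R'->B->plug->B
Char 5 ('F'): step: R->7, L=3; F->plug->E->R->C->L->B->refl->C->L'->F->R'->C->plug->H
Char 6 ('E'): step: R->0, L->4 (L advanced); E->plug->F->R->H->L->E->refl->H->L'->D->R'->A->plug->A
Char 7 ('E'): step: R->1, L=4; E->plug->F->R->B->L->A->refl->G->L'->A->R'->C->plug->H
Char 8 ('D'): step: R->2, L=4; D->plug->D->R->F->L->F->refl->D->L'->C->R'->H->plug->C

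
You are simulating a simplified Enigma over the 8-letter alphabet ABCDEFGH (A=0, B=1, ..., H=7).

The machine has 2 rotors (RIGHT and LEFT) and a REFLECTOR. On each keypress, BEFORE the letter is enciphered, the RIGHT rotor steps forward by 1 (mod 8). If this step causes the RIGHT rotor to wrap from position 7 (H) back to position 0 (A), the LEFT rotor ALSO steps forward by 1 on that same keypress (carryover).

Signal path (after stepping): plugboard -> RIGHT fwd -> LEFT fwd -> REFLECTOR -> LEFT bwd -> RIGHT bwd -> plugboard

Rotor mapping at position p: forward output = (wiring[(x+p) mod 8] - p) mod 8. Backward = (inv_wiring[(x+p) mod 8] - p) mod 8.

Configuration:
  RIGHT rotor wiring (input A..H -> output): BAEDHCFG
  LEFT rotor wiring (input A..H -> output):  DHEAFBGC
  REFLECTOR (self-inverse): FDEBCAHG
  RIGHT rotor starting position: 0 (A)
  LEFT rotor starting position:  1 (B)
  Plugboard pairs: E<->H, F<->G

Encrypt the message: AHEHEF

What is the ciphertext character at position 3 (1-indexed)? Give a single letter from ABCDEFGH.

Char 1 ('A'): step: R->1, L=1; A->plug->A->R->H->L->C->refl->E->L'->D->R'->B->plug->B
Char 2 ('H'): step: R->2, L=1; H->plug->E->R->D->L->E->refl->C->L'->H->R'->G->plug->F
Char 3 ('E'): step: R->3, L=1; E->plug->H->R->B->L->D->refl->B->L'->G->R'->F->plug->G

G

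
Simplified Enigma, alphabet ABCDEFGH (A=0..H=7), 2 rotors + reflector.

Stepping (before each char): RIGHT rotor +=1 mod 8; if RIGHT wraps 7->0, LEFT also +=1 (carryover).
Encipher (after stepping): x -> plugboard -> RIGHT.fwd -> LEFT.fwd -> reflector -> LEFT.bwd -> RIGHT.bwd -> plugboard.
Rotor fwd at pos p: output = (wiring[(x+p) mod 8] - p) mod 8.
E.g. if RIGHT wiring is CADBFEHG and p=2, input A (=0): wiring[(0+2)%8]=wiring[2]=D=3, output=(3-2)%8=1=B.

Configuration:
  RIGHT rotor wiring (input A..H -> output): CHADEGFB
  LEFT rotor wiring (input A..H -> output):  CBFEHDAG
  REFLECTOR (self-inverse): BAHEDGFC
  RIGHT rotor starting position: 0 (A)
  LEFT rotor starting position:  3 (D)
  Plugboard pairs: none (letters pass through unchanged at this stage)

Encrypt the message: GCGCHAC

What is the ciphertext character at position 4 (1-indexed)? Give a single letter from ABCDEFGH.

Char 1 ('G'): step: R->1, L=3; G->plug->G->R->A->L->B->refl->A->L'->C->R'->C->plug->C
Char 2 ('C'): step: R->2, L=3; C->plug->C->R->C->L->A->refl->B->L'->A->R'->G->plug->G
Char 3 ('G'): step: R->3, L=3; G->plug->G->R->E->L->D->refl->E->L'->B->R'->B->plug->B
Char 4 ('C'): step: R->4, L=3; C->plug->C->R->B->L->E->refl->D->L'->E->R'->G->plug->G

G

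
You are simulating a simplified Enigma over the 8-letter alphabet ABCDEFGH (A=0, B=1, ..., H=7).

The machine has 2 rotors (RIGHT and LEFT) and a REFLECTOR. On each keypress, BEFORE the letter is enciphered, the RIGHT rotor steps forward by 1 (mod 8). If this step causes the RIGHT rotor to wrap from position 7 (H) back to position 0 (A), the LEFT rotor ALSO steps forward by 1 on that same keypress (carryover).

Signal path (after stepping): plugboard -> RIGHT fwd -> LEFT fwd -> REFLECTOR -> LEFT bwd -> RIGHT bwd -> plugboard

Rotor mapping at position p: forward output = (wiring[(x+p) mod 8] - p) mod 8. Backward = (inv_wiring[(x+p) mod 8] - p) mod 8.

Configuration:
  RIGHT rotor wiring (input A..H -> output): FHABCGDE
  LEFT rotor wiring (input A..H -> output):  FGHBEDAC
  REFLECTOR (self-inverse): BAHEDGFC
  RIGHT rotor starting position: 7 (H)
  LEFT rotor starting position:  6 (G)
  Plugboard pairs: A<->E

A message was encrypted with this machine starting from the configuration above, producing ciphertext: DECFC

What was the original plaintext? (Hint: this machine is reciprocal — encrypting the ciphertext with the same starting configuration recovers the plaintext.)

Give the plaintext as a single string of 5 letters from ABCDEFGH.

Answer: ECEGF

Derivation:
Char 1 ('D'): step: R->0, L->7 (L advanced); D->plug->D->R->B->L->G->refl->F->L'->F->R'->A->plug->E
Char 2 ('E'): step: R->1, L=7; E->plug->A->R->G->L->E->refl->D->L'->A->R'->C->plug->C
Char 3 ('C'): step: R->2, L=7; C->plug->C->R->A->L->D->refl->E->L'->G->R'->A->plug->E
Char 4 ('F'): step: R->3, L=7; F->plug->F->R->C->L->H->refl->C->L'->E->R'->G->plug->G
Char 5 ('C'): step: R->4, L=7; C->plug->C->R->H->L->B->refl->A->L'->D->R'->F->plug->F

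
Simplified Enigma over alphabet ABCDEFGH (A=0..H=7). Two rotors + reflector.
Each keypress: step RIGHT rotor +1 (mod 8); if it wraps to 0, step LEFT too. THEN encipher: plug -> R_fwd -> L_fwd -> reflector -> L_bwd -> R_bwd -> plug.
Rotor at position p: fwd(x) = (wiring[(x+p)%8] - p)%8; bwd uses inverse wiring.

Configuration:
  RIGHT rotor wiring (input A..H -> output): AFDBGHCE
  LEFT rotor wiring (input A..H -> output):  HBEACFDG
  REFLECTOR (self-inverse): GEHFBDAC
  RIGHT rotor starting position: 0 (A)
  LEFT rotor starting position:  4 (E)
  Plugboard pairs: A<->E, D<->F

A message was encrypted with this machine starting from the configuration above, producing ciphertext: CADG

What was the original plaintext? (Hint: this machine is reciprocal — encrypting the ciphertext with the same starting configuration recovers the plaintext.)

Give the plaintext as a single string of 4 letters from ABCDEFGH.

Answer: AGCD

Derivation:
Char 1 ('C'): step: R->1, L=4; C->plug->C->R->A->L->G->refl->A->L'->G->R'->E->plug->A
Char 2 ('A'): step: R->2, L=4; A->plug->E->R->A->L->G->refl->A->L'->G->R'->G->plug->G
Char 3 ('D'): step: R->3, L=4; D->plug->F->R->F->L->F->refl->D->L'->E->R'->C->plug->C
Char 4 ('G'): step: R->4, L=4; G->plug->G->R->H->L->E->refl->B->L'->B->R'->F->plug->D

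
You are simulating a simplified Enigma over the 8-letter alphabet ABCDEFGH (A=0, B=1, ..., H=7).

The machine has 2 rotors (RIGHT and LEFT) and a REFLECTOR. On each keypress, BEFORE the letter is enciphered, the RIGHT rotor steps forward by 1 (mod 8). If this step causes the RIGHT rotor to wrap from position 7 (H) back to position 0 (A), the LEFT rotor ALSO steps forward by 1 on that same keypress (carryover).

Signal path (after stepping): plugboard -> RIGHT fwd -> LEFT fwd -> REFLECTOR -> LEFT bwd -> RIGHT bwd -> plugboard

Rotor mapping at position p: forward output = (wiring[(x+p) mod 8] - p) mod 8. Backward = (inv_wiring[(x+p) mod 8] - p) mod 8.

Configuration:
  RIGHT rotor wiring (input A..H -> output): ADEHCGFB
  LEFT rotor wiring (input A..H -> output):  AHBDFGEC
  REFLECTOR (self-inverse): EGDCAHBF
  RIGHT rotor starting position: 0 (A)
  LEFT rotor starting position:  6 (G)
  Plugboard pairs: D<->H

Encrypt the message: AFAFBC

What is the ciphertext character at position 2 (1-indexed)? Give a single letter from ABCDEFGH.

Char 1 ('A'): step: R->1, L=6; A->plug->A->R->C->L->C->refl->D->L'->E->R'->F->plug->F
Char 2 ('F'): step: R->2, L=6; F->plug->F->R->H->L->A->refl->E->L'->B->R'->H->plug->D

D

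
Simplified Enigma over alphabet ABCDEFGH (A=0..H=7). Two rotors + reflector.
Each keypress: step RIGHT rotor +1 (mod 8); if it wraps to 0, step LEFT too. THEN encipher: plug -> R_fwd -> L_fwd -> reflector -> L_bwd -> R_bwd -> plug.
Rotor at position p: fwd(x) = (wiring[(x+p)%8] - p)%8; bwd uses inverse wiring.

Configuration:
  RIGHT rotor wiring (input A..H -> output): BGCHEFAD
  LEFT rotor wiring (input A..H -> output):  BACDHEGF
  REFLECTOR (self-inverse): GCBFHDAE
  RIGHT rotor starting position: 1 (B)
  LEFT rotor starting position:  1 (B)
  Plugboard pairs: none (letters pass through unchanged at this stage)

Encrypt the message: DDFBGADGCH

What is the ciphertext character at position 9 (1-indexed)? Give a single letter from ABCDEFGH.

Char 1 ('D'): step: R->2, L=1; D->plug->D->R->D->L->G->refl->A->L'->H->R'->G->plug->G
Char 2 ('D'): step: R->3, L=1; D->plug->D->R->F->L->F->refl->D->L'->E->R'->A->plug->A
Char 3 ('F'): step: R->4, L=1; F->plug->F->R->C->L->C->refl->B->L'->B->R'->B->plug->B
Char 4 ('B'): step: R->5, L=1; B->plug->B->R->D->L->G->refl->A->L'->H->R'->H->plug->H
Char 5 ('G'): step: R->6, L=1; G->plug->G->R->G->L->E->refl->H->L'->A->R'->D->plug->D
Char 6 ('A'): step: R->7, L=1; A->plug->A->R->E->L->D->refl->F->L'->F->R'->F->plug->F
Char 7 ('D'): step: R->0, L->2 (L advanced); D->plug->D->R->H->L->G->refl->A->L'->A->R'->G->plug->G
Char 8 ('G'): step: R->1, L=2; G->plug->G->R->C->L->F->refl->D->L'->F->R'->A->plug->A
Char 9 ('C'): step: R->2, L=2; C->plug->C->R->C->L->F->refl->D->L'->F->R'->B->plug->B

B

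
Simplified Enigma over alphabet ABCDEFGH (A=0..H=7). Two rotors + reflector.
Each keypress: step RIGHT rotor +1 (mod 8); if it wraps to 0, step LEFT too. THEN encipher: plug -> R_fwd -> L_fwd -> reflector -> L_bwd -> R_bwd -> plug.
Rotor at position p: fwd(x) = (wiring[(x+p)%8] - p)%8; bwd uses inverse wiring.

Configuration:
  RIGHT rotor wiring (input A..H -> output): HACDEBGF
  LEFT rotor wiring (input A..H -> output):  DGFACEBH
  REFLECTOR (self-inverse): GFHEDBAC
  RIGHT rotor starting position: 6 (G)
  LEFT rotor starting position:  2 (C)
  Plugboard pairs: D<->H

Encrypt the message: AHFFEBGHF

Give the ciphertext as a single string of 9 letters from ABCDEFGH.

Answer: FDHGAEAAH

Derivation:
Char 1 ('A'): step: R->7, L=2; A->plug->A->R->G->L->B->refl->F->L'->F->R'->F->plug->F
Char 2 ('H'): step: R->0, L->3 (L advanced); H->plug->D->R->D->L->G->refl->A->L'->F->R'->H->plug->D
Char 3 ('F'): step: R->1, L=3; F->plug->F->R->F->L->A->refl->G->L'->D->R'->D->plug->H
Char 4 ('F'): step: R->2, L=3; F->plug->F->R->D->L->G->refl->A->L'->F->R'->G->plug->G
Char 5 ('E'): step: R->3, L=3; E->plug->E->R->C->L->B->refl->F->L'->A->R'->A->plug->A
Char 6 ('B'): step: R->4, L=3; B->plug->B->R->F->L->A->refl->G->L'->D->R'->E->plug->E
Char 7 ('G'): step: R->5, L=3; G->plug->G->R->G->L->D->refl->E->L'->E->R'->A->plug->A
Char 8 ('H'): step: R->6, L=3; H->plug->D->R->C->L->B->refl->F->L'->A->R'->A->plug->A
Char 9 ('F'): step: R->7, L=3; F->plug->F->R->F->L->A->refl->G->L'->D->R'->D->plug->H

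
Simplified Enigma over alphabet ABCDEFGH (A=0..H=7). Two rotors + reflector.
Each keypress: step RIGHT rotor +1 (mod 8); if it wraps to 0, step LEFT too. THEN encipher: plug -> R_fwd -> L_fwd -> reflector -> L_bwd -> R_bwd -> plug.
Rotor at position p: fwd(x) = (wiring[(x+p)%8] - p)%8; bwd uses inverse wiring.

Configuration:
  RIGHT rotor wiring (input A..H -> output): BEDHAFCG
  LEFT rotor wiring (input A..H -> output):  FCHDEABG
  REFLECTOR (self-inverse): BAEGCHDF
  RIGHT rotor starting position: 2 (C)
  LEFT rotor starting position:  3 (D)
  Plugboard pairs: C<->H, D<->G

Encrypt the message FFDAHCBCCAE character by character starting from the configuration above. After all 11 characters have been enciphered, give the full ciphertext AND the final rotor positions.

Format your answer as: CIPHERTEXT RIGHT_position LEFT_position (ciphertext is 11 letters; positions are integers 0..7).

Answer: HBFHAFGDAFD 5 4

Derivation:
Char 1 ('F'): step: R->3, L=3; F->plug->F->R->G->L->H->refl->F->L'->C->R'->C->plug->H
Char 2 ('F'): step: R->4, L=3; F->plug->F->R->A->L->A->refl->B->L'->B->R'->B->plug->B
Char 3 ('D'): step: R->5, L=3; D->plug->G->R->C->L->F->refl->H->L'->G->R'->F->plug->F
Char 4 ('A'): step: R->6, L=3; A->plug->A->R->E->L->D->refl->G->L'->D->R'->C->plug->H
Char 5 ('H'): step: R->7, L=3; H->plug->C->R->F->L->C->refl->E->L'->H->R'->A->plug->A
Char 6 ('C'): step: R->0, L->4 (L advanced); C->plug->H->R->G->L->D->refl->G->L'->F->R'->F->plug->F
Char 7 ('B'): step: R->1, L=4; B->plug->B->R->C->L->F->refl->H->L'->H->R'->D->plug->G
Char 8 ('C'): step: R->2, L=4; C->plug->H->R->C->L->F->refl->H->L'->H->R'->G->plug->D
Char 9 ('C'): step: R->3, L=4; C->plug->H->R->A->L->A->refl->B->L'->E->R'->A->plug->A
Char 10 ('A'): step: R->4, L=4; A->plug->A->R->E->L->B->refl->A->L'->A->R'->F->plug->F
Char 11 ('E'): step: R->5, L=4; E->plug->E->R->H->L->H->refl->F->L'->C->R'->G->plug->D
Final: ciphertext=HBFHAFGDAFD, RIGHT=5, LEFT=4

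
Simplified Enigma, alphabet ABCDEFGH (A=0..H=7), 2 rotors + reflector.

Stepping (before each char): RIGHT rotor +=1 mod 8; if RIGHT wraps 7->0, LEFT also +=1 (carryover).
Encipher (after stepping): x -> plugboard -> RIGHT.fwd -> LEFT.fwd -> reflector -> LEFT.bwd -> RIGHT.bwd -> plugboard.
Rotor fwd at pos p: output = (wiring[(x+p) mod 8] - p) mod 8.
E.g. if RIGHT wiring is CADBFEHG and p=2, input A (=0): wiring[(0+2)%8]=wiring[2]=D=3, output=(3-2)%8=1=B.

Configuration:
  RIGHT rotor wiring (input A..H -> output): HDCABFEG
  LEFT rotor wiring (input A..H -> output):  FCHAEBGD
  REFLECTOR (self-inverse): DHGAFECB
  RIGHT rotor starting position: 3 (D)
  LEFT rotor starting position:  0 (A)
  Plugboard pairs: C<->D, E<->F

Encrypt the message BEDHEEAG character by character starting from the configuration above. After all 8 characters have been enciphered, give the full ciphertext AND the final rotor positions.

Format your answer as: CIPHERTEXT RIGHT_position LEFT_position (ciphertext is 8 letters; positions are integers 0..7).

Answer: GCAEAFFD 3 1

Derivation:
Char 1 ('B'): step: R->4, L=0; B->plug->B->R->B->L->C->refl->G->L'->G->R'->G->plug->G
Char 2 ('E'): step: R->5, L=0; E->plug->F->R->F->L->B->refl->H->L'->C->R'->D->plug->C
Char 3 ('D'): step: R->6, L=0; D->plug->C->R->B->L->C->refl->G->L'->G->R'->A->plug->A
Char 4 ('H'): step: R->7, L=0; H->plug->H->R->F->L->B->refl->H->L'->C->R'->F->plug->E
Char 5 ('E'): step: R->0, L->1 (L advanced); E->plug->F->R->F->L->F->refl->E->L'->H->R'->A->plug->A
Char 6 ('E'): step: R->1, L=1; E->plug->F->R->D->L->D->refl->A->L'->E->R'->E->plug->F
Char 7 ('A'): step: R->2, L=1; A->plug->A->R->A->L->B->refl->H->L'->C->R'->E->plug->F
Char 8 ('G'): step: R->3, L=1; G->plug->G->R->A->L->B->refl->H->L'->C->R'->C->plug->D
Final: ciphertext=GCAEAFFD, RIGHT=3, LEFT=1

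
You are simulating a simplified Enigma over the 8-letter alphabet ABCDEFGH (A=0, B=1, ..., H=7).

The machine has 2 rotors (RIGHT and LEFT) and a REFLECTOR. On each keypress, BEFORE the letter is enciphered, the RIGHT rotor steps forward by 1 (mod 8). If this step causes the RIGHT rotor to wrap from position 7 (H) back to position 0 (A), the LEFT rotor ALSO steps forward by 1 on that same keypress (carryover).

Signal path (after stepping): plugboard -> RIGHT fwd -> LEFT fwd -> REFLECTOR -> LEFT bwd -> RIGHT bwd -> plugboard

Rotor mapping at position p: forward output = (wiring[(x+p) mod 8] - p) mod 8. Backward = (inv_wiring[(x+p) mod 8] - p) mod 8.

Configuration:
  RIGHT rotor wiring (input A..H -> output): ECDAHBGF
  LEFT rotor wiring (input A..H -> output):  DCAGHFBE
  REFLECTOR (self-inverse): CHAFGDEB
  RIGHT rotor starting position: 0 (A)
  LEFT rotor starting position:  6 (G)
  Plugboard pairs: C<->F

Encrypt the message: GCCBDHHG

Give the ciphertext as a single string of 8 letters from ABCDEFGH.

Char 1 ('G'): step: R->1, L=6; G->plug->G->R->E->L->C->refl->A->L'->F->R'->F->plug->C
Char 2 ('C'): step: R->2, L=6; C->plug->F->R->D->L->E->refl->G->L'->B->R'->A->plug->A
Char 3 ('C'): step: R->3, L=6; C->plug->F->R->B->L->G->refl->E->L'->D->R'->D->plug->D
Char 4 ('B'): step: R->4, L=6; B->plug->B->R->F->L->A->refl->C->L'->E->R'->H->plug->H
Char 5 ('D'): step: R->5, L=6; D->plug->D->R->H->L->H->refl->B->L'->G->R'->F->plug->C
Char 6 ('H'): step: R->6, L=6; H->plug->H->R->D->L->E->refl->G->L'->B->R'->G->plug->G
Char 7 ('H'): step: R->7, L=6; H->plug->H->R->H->L->H->refl->B->L'->G->R'->A->plug->A
Char 8 ('G'): step: R->0, L->7 (L advanced); G->plug->G->R->G->L->G->refl->E->L'->B->R'->F->plug->C

Answer: CADHCGAC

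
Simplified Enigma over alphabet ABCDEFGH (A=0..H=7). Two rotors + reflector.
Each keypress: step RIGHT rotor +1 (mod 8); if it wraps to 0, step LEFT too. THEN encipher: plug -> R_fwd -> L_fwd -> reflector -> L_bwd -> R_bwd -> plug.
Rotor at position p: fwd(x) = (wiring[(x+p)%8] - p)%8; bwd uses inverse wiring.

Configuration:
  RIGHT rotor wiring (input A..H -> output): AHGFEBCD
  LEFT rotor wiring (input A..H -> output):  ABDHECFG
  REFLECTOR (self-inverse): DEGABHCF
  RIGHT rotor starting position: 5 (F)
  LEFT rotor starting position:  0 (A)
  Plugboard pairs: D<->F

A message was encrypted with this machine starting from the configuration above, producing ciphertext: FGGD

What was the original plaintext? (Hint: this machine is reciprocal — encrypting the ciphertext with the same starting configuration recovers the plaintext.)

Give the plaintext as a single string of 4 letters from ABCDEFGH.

Char 1 ('F'): step: R->6, L=0; F->plug->D->R->B->L->B->refl->E->L'->E->R'->A->plug->A
Char 2 ('G'): step: R->7, L=0; G->plug->G->R->C->L->D->refl->A->L'->A->R'->C->plug->C
Char 3 ('G'): step: R->0, L->1 (L advanced); G->plug->G->R->C->L->G->refl->C->L'->B->R'->F->plug->D
Char 4 ('D'): step: R->1, L=1; D->plug->F->R->B->L->C->refl->G->L'->C->R'->G->plug->G

Answer: ACDG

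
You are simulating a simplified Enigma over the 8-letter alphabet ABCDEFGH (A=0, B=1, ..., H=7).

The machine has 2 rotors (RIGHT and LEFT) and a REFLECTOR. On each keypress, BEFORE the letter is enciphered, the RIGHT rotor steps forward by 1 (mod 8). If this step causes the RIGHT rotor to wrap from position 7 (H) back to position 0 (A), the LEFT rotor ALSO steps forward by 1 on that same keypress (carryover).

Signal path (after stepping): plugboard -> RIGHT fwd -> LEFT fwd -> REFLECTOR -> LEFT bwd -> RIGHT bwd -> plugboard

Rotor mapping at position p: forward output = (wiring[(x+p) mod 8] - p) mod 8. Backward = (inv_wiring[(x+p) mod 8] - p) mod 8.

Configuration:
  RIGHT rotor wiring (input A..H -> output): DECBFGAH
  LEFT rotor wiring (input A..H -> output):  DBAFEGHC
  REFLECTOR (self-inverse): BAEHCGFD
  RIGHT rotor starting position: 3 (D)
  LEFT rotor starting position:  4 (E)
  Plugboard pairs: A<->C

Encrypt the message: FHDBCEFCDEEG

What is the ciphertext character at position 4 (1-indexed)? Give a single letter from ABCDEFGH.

Char 1 ('F'): step: R->4, L=4; F->plug->F->R->A->L->A->refl->B->L'->H->R'->E->plug->E
Char 2 ('H'): step: R->5, L=4; H->plug->H->R->A->L->A->refl->B->L'->H->R'->E->plug->E
Char 3 ('D'): step: R->6, L=4; D->plug->D->R->G->L->E->refl->C->L'->B->R'->B->plug->B
Char 4 ('B'): step: R->7, L=4; B->plug->B->R->E->L->H->refl->D->L'->C->R'->E->plug->E

E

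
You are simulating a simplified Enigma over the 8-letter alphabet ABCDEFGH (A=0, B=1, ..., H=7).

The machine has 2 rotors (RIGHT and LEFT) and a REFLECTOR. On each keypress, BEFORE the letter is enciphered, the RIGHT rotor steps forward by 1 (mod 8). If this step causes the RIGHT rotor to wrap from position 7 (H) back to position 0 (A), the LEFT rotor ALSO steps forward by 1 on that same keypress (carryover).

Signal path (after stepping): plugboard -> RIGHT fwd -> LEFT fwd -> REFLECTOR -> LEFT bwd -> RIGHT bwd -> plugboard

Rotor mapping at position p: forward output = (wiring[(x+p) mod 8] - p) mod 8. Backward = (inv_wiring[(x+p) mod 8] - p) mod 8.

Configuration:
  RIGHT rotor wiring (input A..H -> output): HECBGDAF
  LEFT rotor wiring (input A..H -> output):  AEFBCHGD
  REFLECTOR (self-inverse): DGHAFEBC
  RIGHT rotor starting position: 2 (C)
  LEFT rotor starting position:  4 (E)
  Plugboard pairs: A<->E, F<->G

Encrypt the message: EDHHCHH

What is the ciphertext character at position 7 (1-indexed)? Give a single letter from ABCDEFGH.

Char 1 ('E'): step: R->3, L=4; E->plug->A->R->G->L->B->refl->G->L'->A->R'->C->plug->C
Char 2 ('D'): step: R->4, L=4; D->plug->D->R->B->L->D->refl->A->L'->F->R'->H->plug->H
Char 3 ('H'): step: R->5, L=4; H->plug->H->R->B->L->D->refl->A->L'->F->R'->F->plug->G
Char 4 ('H'): step: R->6, L=4; H->plug->H->R->F->L->A->refl->D->L'->B->R'->C->plug->C
Char 5 ('C'): step: R->7, L=4; C->plug->C->R->F->L->A->refl->D->L'->B->R'->H->plug->H
Char 6 ('H'): step: R->0, L->5 (L advanced); H->plug->H->R->F->L->A->refl->D->L'->D->R'->F->plug->G
Char 7 ('H'): step: R->1, L=5; H->plug->H->R->G->L->E->refl->F->L'->H->R'->F->plug->G

G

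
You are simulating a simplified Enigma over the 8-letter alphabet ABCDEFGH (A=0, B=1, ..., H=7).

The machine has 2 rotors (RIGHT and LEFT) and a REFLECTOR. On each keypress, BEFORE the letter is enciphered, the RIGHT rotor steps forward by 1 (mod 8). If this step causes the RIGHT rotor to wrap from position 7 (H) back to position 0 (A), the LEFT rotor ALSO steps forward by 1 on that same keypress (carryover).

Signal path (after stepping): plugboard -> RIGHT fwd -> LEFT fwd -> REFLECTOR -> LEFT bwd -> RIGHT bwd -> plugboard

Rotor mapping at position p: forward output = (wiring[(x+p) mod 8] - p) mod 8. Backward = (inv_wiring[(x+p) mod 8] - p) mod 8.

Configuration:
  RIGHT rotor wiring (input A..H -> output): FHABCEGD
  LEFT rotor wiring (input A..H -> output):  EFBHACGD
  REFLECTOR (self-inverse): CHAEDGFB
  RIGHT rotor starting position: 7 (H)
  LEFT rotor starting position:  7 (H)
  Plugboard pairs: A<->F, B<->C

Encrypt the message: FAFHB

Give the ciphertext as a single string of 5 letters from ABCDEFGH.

Answer: AHAGA

Derivation:
Char 1 ('F'): step: R->0, L->0 (L advanced); F->plug->A->R->F->L->C->refl->A->L'->E->R'->F->plug->A
Char 2 ('A'): step: R->1, L=0; A->plug->F->R->F->L->C->refl->A->L'->E->R'->H->plug->H
Char 3 ('F'): step: R->2, L=0; F->plug->A->R->G->L->G->refl->F->L'->B->R'->F->plug->A
Char 4 ('H'): step: R->3, L=0; H->plug->H->R->F->L->C->refl->A->L'->E->R'->G->plug->G
Char 5 ('B'): step: R->4, L=0; B->plug->C->R->C->L->B->refl->H->L'->D->R'->F->plug->A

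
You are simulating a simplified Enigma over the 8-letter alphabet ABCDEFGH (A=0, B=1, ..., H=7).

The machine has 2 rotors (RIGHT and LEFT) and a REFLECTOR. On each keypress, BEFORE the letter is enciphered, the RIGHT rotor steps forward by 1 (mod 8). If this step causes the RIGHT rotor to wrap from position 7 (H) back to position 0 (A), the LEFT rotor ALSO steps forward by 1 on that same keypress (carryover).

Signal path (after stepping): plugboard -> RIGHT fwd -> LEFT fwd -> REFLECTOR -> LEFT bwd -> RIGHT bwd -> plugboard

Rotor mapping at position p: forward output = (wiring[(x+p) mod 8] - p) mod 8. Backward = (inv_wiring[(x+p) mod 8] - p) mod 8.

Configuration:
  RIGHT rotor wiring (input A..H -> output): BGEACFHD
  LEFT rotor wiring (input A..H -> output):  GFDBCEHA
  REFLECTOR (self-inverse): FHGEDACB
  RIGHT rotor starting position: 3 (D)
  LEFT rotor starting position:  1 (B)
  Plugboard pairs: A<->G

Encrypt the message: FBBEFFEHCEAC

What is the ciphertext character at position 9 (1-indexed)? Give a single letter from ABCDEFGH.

Char 1 ('F'): step: R->4, L=1; F->plug->F->R->C->L->A->refl->F->L'->H->R'->D->plug->D
Char 2 ('B'): step: R->5, L=1; B->plug->B->R->C->L->A->refl->F->L'->H->R'->F->plug->F
Char 3 ('B'): step: R->6, L=1; B->plug->B->R->F->L->G->refl->C->L'->B->R'->A->plug->G
Char 4 ('E'): step: R->7, L=1; E->plug->E->R->B->L->C->refl->G->L'->F->R'->D->plug->D
Char 5 ('F'): step: R->0, L->2 (L advanced); F->plug->F->R->F->L->G->refl->C->L'->D->R'->H->plug->H
Char 6 ('F'): step: R->1, L=2; F->plug->F->R->G->L->E->refl->D->L'->H->R'->C->plug->C
Char 7 ('E'): step: R->2, L=2; E->plug->E->R->F->L->G->refl->C->L'->D->R'->D->plug->D
Char 8 ('H'): step: R->3, L=2; H->plug->H->R->B->L->H->refl->B->L'->A->R'->E->plug->E
Char 9 ('C'): step: R->4, L=2; C->plug->C->R->D->L->C->refl->G->L'->F->R'->E->plug->E

E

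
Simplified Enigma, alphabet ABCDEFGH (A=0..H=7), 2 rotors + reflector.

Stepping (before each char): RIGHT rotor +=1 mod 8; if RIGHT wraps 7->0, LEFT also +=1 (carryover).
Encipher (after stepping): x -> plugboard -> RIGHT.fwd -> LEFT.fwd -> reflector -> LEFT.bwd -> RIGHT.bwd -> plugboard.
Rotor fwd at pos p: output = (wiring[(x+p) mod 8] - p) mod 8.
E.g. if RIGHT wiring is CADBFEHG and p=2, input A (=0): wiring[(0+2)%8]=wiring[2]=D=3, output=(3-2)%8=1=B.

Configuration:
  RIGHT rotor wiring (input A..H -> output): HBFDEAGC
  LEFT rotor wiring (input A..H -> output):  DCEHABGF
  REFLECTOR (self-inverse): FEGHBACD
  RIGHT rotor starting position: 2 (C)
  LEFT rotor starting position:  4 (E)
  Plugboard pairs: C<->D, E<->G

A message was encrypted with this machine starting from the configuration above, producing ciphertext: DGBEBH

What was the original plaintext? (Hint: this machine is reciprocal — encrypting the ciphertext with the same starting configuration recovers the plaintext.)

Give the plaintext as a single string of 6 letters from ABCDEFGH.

Char 1 ('D'): step: R->3, L=4; D->plug->C->R->F->L->G->refl->C->L'->C->R'->H->plug->H
Char 2 ('G'): step: R->4, L=4; G->plug->E->R->D->L->B->refl->E->L'->A->R'->A->plug->A
Char 3 ('B'): step: R->5, L=4; B->plug->B->R->B->L->F->refl->A->L'->G->R'->G->plug->E
Char 4 ('E'): step: R->6, L=4; E->plug->G->R->G->L->A->refl->F->L'->B->R'->C->plug->D
Char 5 ('B'): step: R->7, L=4; B->plug->B->R->A->L->E->refl->B->L'->D->R'->A->plug->A
Char 6 ('H'): step: R->0, L->5 (L advanced); H->plug->H->R->C->L->A->refl->F->L'->E->R'->E->plug->G

Answer: HAEDAG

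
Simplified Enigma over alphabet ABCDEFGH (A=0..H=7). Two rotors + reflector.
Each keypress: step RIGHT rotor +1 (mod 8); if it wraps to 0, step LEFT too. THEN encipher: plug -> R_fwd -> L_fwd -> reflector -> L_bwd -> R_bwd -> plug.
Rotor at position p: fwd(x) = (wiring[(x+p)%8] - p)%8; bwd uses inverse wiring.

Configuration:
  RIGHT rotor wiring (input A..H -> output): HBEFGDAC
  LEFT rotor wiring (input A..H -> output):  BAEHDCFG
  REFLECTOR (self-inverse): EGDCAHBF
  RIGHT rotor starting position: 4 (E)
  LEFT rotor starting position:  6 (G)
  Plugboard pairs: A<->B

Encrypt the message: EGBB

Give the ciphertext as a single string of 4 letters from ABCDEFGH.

Answer: CECH

Derivation:
Char 1 ('E'): step: R->5, L=6; E->plug->E->R->E->L->G->refl->B->L'->F->R'->C->plug->C
Char 2 ('G'): step: R->6, L=6; G->plug->G->R->A->L->H->refl->F->L'->G->R'->E->plug->E
Char 3 ('B'): step: R->7, L=6; B->plug->A->R->D->L->C->refl->D->L'->C->R'->C->plug->C
Char 4 ('B'): step: R->0, L->7 (L advanced); B->plug->A->R->H->L->G->refl->B->L'->C->R'->H->plug->H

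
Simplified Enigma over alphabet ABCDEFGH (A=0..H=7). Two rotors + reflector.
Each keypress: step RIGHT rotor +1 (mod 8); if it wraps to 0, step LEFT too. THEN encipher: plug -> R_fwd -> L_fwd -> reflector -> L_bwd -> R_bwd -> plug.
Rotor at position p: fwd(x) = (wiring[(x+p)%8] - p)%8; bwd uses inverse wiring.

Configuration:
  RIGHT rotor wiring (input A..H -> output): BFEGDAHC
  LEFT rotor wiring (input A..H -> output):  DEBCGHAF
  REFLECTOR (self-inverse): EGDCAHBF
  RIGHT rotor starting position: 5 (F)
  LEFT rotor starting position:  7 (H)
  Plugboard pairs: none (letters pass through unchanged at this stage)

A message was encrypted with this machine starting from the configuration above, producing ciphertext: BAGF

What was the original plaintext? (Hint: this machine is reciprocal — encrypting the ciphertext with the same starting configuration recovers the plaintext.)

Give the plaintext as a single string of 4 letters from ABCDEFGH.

Char 1 ('B'): step: R->6, L=7; B->plug->B->R->E->L->D->refl->C->L'->D->R'->C->plug->C
Char 2 ('A'): step: R->7, L=7; A->plug->A->R->D->L->C->refl->D->L'->E->R'->F->plug->F
Char 3 ('G'): step: R->0, L->0 (L advanced); G->plug->G->R->H->L->F->refl->H->L'->F->R'->B->plug->B
Char 4 ('F'): step: R->1, L=0; F->plug->F->R->G->L->A->refl->E->L'->B->R'->G->plug->G

Answer: CFBG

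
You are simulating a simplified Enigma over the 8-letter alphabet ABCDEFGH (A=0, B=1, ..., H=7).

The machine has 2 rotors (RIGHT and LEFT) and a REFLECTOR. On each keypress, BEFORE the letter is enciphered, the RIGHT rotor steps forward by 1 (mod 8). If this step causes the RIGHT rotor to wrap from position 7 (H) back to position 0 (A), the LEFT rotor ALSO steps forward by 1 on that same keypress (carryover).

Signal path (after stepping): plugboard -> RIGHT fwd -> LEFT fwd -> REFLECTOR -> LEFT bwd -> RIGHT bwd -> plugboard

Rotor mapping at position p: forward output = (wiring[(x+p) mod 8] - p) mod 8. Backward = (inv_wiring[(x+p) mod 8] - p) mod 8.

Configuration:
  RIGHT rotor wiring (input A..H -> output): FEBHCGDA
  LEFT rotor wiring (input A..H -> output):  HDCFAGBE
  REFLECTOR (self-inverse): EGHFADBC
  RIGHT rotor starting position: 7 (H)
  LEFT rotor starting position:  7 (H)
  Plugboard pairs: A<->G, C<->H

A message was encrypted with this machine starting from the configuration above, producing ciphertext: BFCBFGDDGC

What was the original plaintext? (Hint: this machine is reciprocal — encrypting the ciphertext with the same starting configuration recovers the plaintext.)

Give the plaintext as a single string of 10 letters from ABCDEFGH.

Answer: DBHGBHGEEH

Derivation:
Char 1 ('B'): step: R->0, L->0 (L advanced); B->plug->B->R->E->L->A->refl->E->L'->H->R'->D->plug->D
Char 2 ('F'): step: R->1, L=0; F->plug->F->R->C->L->C->refl->H->L'->A->R'->B->plug->B
Char 3 ('C'): step: R->2, L=0; C->plug->H->R->C->L->C->refl->H->L'->A->R'->C->plug->H
Char 4 ('B'): step: R->3, L=0; B->plug->B->R->H->L->E->refl->A->L'->E->R'->A->plug->G
Char 5 ('F'): step: R->4, L=0; F->plug->F->R->A->L->H->refl->C->L'->C->R'->B->plug->B
Char 6 ('G'): step: R->5, L=0; G->plug->A->R->B->L->D->refl->F->L'->D->R'->C->plug->H
Char 7 ('D'): step: R->6, L=0; D->plug->D->R->G->L->B->refl->G->L'->F->R'->A->plug->G
Char 8 ('D'): step: R->7, L=0; D->plug->D->R->C->L->C->refl->H->L'->A->R'->E->plug->E
Char 9 ('G'): step: R->0, L->1 (L advanced); G->plug->A->R->F->L->A->refl->E->L'->C->R'->E->plug->E
Char 10 ('C'): step: R->1, L=1; C->plug->H->R->E->L->F->refl->D->L'->G->R'->C->plug->H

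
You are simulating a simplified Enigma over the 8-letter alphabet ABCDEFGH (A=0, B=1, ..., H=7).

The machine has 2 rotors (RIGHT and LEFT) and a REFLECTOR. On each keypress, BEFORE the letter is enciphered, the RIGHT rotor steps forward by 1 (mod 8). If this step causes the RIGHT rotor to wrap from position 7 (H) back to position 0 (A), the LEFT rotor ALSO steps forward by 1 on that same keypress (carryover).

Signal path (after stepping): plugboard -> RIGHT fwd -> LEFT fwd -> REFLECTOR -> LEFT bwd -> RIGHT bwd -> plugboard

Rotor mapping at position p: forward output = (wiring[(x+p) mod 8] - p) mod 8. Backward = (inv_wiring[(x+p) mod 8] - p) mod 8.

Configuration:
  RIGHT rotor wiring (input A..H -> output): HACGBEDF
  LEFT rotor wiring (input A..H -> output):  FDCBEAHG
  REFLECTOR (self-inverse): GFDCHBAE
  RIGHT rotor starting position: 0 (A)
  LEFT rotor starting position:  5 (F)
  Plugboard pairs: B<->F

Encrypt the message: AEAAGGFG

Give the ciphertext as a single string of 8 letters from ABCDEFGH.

Char 1 ('A'): step: R->1, L=5; A->plug->A->R->H->L->H->refl->E->L'->G->R'->H->plug->H
Char 2 ('E'): step: R->2, L=5; E->plug->E->R->B->L->C->refl->D->L'->A->R'->A->plug->A
Char 3 ('A'): step: R->3, L=5; A->plug->A->R->D->L->A->refl->G->L'->E->R'->F->plug->B
Char 4 ('A'): step: R->4, L=5; A->plug->A->R->F->L->F->refl->B->L'->C->R'->H->plug->H
Char 5 ('G'): step: R->5, L=5; G->plug->G->R->B->L->C->refl->D->L'->A->R'->C->plug->C
Char 6 ('G'): step: R->6, L=5; G->plug->G->R->D->L->A->refl->G->L'->E->R'->E->plug->E
Char 7 ('F'): step: R->7, L=5; F->plug->B->R->A->L->D->refl->C->L'->B->R'->C->plug->C
Char 8 ('G'): step: R->0, L->6 (L advanced); G->plug->G->R->D->L->F->refl->B->L'->A->R'->B->plug->F

Answer: HABHCECF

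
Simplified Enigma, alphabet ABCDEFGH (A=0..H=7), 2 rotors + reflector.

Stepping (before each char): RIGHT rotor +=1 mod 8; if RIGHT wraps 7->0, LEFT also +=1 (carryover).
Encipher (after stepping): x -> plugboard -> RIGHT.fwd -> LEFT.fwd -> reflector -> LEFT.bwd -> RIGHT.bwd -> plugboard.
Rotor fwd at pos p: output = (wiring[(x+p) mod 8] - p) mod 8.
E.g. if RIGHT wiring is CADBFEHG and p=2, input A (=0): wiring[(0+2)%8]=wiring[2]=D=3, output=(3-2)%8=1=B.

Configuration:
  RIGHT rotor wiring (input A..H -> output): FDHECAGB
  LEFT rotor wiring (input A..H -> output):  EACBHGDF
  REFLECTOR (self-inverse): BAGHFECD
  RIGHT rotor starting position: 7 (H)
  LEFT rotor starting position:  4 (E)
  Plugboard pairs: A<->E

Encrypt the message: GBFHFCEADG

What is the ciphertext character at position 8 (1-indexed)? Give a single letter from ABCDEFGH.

Char 1 ('G'): step: R->0, L->5 (L advanced); G->plug->G->R->G->L->E->refl->F->L'->F->R'->A->plug->E
Char 2 ('B'): step: R->1, L=5; B->plug->B->R->G->L->E->refl->F->L'->F->R'->F->plug->F
Char 3 ('F'): step: R->2, L=5; F->plug->F->R->H->L->C->refl->G->L'->B->R'->H->plug->H
Char 4 ('H'): step: R->3, L=5; H->plug->H->R->E->L->D->refl->H->L'->D->R'->D->plug->D
Char 5 ('F'): step: R->4, L=5; F->plug->F->R->H->L->C->refl->G->L'->B->R'->E->plug->A
Char 6 ('C'): step: R->5, L=5; C->plug->C->R->E->L->D->refl->H->L'->D->R'->A->plug->E
Char 7 ('E'): step: R->6, L=5; E->plug->A->R->A->L->B->refl->A->L'->C->R'->H->plug->H
Char 8 ('A'): step: R->7, L=5; A->plug->E->R->F->L->F->refl->E->L'->G->R'->B->plug->B

B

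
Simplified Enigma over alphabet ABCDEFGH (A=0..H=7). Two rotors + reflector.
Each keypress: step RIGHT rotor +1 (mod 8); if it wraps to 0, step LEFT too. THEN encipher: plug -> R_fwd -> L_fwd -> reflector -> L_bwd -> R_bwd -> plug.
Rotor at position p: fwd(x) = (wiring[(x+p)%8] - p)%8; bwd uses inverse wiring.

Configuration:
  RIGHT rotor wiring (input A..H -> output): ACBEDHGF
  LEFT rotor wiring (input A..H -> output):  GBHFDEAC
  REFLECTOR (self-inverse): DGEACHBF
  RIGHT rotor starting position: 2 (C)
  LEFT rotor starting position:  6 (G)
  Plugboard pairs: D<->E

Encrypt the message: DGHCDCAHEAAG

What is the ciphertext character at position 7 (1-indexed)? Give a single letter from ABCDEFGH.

Char 1 ('D'): step: R->3, L=6; D->plug->E->R->C->L->A->refl->D->L'->D->R'->D->plug->E
Char 2 ('G'): step: R->4, L=6; G->plug->G->R->F->L->H->refl->F->L'->G->R'->F->plug->F
Char 3 ('H'): step: R->5, L=6; H->plug->H->R->G->L->F->refl->H->L'->F->R'->E->plug->D
Char 4 ('C'): step: R->6, L=6; C->plug->C->R->C->L->A->refl->D->L'->D->R'->E->plug->D
Char 5 ('D'): step: R->7, L=6; D->plug->E->R->F->L->H->refl->F->L'->G->R'->A->plug->A
Char 6 ('C'): step: R->0, L->7 (L advanced); C->plug->C->R->B->L->H->refl->F->L'->G->R'->G->plug->G
Char 7 ('A'): step: R->1, L=7; A->plug->A->R->B->L->H->refl->F->L'->G->R'->E->plug->D

D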